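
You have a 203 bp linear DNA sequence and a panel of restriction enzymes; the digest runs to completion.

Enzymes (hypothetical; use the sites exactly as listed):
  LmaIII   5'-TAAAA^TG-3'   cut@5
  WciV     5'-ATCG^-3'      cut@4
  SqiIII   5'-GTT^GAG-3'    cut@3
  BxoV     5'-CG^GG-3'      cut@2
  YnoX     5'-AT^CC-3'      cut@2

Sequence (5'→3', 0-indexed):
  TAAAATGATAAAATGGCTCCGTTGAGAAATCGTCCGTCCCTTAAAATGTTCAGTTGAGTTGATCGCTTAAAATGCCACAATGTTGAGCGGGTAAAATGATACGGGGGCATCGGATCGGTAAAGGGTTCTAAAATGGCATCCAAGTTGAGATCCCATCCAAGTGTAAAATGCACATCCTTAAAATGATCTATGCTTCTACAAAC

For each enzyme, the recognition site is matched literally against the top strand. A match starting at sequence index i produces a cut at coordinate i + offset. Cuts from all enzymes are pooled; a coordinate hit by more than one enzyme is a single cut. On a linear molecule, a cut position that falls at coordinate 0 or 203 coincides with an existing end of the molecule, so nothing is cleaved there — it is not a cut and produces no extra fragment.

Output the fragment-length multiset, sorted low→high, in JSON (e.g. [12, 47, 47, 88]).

Site scan:
  LmaIII (TAAAATG, off=5): starts [0, 8, 41, 67, 91, 128, 163, 178] → cuts [5, 13, 46, 72, 96, 133, 168, 183]
  WciV (ATCG, off=4): starts [28, 61, 108, 113] → cuts [32, 65, 112, 117]
  SqiIII (GTTGAG, off=3): starts [20, 52, 81, 143] → cuts [23, 55, 84, 146]
  BxoV (CGGG, off=2): starts [87, 101] → cuts [89, 103]
  YnoX (ATCC, off=2): starts [137, 149, 154, 173] → cuts [139, 151, 156, 175]

All cut coordinates (distinct, sorted): [5, 13, 23, 32, 46, 55, 65, 72, 84, 89, 96, 103, 112, 117, 133, 139, 146, 151, 156, 168, 175, 183]

Fragment lengths:
  [0,5): 5 bp
  [5,13): 8 bp
  [13,23): 10 bp
  [23,32): 9 bp
  [32,46): 14 bp
  [46,55): 9 bp
  [55,65): 10 bp
  [65,72): 7 bp
  [72,84): 12 bp
  [84,89): 5 bp
  [89,96): 7 bp
  [96,103): 7 bp
  [103,112): 9 bp
  [112,117): 5 bp
  [117,133): 16 bp
  [133,139): 6 bp
  [139,146): 7 bp
  [146,151): 5 bp
  [151,156): 5 bp
  [156,168): 12 bp
  [168,175): 7 bp
  [175,183): 8 bp
  [183,203): 20 bp

[5,5,5,5,5,6,7,7,7,7,7,8,8,9,9,9,10,10,12,12,14,16,20]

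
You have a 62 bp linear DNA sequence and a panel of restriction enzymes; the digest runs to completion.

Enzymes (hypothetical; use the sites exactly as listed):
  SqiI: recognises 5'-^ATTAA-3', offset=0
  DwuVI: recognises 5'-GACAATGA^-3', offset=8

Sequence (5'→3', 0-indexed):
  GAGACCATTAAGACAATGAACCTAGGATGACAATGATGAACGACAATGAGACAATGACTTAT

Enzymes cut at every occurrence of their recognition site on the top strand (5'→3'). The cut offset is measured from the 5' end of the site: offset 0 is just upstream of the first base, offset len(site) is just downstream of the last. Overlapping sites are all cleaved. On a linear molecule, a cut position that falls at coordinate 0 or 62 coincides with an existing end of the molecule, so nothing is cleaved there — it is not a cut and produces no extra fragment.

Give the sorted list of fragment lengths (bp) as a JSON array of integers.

[5,6,8,13,13,17]

Site scan:
  SqiI (ATTAA, off=0): starts [6] → cuts [6]
  DwuVI (GACAATGA, off=8): starts [11, 28, 41, 49] → cuts [19, 36, 49, 57]

All cut coordinates (distinct, sorted): [6, 19, 36, 49, 57]

Fragments:
  [0,6): 6 bp
  [6,19): 13 bp
  [19,36): 17 bp
  [36,49): 13 bp
  [49,57): 8 bp
  [57,62): 5 bp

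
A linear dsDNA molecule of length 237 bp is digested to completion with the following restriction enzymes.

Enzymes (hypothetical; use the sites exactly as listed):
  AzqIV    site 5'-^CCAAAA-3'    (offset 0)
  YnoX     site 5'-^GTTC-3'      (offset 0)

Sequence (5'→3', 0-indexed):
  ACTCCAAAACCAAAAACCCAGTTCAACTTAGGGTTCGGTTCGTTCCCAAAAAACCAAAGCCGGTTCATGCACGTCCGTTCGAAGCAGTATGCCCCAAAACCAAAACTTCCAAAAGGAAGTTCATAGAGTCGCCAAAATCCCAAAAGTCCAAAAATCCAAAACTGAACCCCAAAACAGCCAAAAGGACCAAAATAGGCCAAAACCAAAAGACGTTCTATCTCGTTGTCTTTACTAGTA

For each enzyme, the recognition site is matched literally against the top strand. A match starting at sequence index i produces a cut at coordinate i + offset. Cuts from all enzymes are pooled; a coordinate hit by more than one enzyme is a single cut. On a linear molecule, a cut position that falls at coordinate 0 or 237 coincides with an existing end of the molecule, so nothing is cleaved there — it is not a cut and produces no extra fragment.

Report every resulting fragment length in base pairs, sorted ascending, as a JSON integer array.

Scan for sites:
  AzqIV CCAAAA/0: at [3, 9, 45, 93, 99, 108, 131, 139, 147, 155, 168, 177, 186, 196, 202] ⇒ [3, 9, 45, 93, 99, 108, 131, 139, 147, 155, 168, 177, 186, 196, 202]
  YnoX GTTC/0: at [20, 32, 37, 41, 62, 76, 118, 211] ⇒ [20, 32, 37, 41, 62, 76, 118, 211]

Pooled cuts: [3, 9, 20, 32, 37, 41, 45, 62, 76, 93, 99, 108, 118, 131, 139, 147, 155, 168, 177, 186, 196, 202, 211]

Fragment lengths:
  [0,3): 3 bp
  [3,9): 6 bp
  [9,20): 11 bp
  [20,32): 12 bp
  [32,37): 5 bp
  [37,41): 4 bp
  [41,45): 4 bp
  [45,62): 17 bp
  [62,76): 14 bp
  [76,93): 17 bp
  [93,99): 6 bp
  [99,108): 9 bp
  [108,118): 10 bp
  [118,131): 13 bp
  [131,139): 8 bp
  [139,147): 8 bp
  [147,155): 8 bp
  [155,168): 13 bp
  [168,177): 9 bp
  [177,186): 9 bp
  [186,196): 10 bp
  [196,202): 6 bp
  [202,211): 9 bp
  [211,237): 26 bp

[3,4,4,5,6,6,6,8,8,8,9,9,9,9,10,10,11,12,13,13,14,17,17,26]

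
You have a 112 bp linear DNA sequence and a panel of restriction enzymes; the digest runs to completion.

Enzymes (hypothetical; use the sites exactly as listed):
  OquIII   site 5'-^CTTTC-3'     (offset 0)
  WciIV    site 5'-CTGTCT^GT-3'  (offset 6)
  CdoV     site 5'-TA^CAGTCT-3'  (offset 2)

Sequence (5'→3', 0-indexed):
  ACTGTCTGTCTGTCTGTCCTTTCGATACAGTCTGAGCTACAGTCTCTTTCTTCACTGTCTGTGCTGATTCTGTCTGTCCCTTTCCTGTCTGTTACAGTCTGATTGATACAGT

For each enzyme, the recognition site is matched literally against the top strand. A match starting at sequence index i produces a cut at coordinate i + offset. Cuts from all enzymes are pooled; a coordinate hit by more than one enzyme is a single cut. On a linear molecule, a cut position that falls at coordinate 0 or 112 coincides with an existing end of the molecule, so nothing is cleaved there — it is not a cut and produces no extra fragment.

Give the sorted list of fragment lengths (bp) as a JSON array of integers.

[3,4,4,4,4,6,7,9,11,12,15,15,18]

Scan for sites:
  OquIII CTTTC/0: at [18, 45, 79] ⇒ [18, 45, 79]
  WciIV CTGTCTGT/6: at [1, 5, 9, 54, 69, 84] ⇒ [7, 11, 15, 60, 75, 90]
  CdoV TACAGTCT/2: at [25, 37, 92] ⇒ [27, 39, 94]

Pooled cuts: [7, 11, 15, 18, 27, 39, 45, 60, 75, 79, 90, 94]

Fragment lengths:
  [0,7): 7 bp
  [7,11): 4 bp
  [11,15): 4 bp
  [15,18): 3 bp
  [18,27): 9 bp
  [27,39): 12 bp
  [39,45): 6 bp
  [45,60): 15 bp
  [60,75): 15 bp
  [75,79): 4 bp
  [79,90): 11 bp
  [90,94): 4 bp
  [94,112): 18 bp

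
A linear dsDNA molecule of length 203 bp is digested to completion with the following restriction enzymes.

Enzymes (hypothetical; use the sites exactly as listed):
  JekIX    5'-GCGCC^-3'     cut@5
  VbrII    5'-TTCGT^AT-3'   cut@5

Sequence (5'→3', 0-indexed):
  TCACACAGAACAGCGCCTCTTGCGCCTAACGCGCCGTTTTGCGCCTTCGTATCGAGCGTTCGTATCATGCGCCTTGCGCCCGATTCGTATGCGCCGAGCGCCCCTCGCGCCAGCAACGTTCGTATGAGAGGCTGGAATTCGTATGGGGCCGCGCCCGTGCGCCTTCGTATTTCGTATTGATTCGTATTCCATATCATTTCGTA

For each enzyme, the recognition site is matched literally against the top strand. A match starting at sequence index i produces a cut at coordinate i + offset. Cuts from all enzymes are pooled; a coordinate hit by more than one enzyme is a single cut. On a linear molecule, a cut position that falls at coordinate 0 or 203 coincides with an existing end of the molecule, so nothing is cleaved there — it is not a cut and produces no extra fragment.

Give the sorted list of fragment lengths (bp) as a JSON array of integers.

[5,5,7,7,7,7,8,8,9,9,9,10,10,10,12,13,13,17,18,19]

Per-enzyme occurrences:
  JekIX GCGCC/5: at [12, 21, 30, 40, 68, 75, 90, 97, 106, 150, 158] ⇒ [17, 26, 35, 45, 73, 80, 95, 102, 111, 155, 163]
  VbrII TTCGTAT/5: at [45, 58, 83, 118, 137, 163, 170, 180] ⇒ [50, 63, 88, 123, 142, 168, 175, 185]

Pooled cuts: [17, 26, 35, 45, 50, 63, 73, 80, 88, 95, 102, 111, 123, 142, 155, 163, 168, 175, 185]

Fragment lengths:
  [0,17): 17 bp
  [17,26): 9 bp
  [26,35): 9 bp
  [35,45): 10 bp
  [45,50): 5 bp
  [50,63): 13 bp
  [63,73): 10 bp
  [73,80): 7 bp
  [80,88): 8 bp
  [88,95): 7 bp
  [95,102): 7 bp
  [102,111): 9 bp
  [111,123): 12 bp
  [123,142): 19 bp
  [142,155): 13 bp
  [155,163): 8 bp
  [163,168): 5 bp
  [168,175): 7 bp
  [175,185): 10 bp
  [185,203): 18 bp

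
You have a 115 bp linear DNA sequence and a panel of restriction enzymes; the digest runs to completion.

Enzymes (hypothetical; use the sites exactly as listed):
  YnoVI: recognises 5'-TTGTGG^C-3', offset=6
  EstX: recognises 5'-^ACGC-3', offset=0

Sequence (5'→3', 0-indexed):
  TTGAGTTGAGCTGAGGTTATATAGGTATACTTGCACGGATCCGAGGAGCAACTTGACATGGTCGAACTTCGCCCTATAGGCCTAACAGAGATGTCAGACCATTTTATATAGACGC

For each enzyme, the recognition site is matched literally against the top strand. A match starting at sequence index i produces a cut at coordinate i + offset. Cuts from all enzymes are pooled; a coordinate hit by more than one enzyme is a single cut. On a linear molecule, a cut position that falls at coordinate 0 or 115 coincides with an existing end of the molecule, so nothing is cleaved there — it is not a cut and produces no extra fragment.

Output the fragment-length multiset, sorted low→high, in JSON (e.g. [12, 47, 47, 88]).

[4,111]

Per-enzyme occurrences:
  YnoVI (TTGTGGC, off=6): no sites
  EstX ACGC/0: at [111] ⇒ [111]

Pooled cuts: [111]

Fragments:
  [0,111): 111 bp
  [111,115): 4 bp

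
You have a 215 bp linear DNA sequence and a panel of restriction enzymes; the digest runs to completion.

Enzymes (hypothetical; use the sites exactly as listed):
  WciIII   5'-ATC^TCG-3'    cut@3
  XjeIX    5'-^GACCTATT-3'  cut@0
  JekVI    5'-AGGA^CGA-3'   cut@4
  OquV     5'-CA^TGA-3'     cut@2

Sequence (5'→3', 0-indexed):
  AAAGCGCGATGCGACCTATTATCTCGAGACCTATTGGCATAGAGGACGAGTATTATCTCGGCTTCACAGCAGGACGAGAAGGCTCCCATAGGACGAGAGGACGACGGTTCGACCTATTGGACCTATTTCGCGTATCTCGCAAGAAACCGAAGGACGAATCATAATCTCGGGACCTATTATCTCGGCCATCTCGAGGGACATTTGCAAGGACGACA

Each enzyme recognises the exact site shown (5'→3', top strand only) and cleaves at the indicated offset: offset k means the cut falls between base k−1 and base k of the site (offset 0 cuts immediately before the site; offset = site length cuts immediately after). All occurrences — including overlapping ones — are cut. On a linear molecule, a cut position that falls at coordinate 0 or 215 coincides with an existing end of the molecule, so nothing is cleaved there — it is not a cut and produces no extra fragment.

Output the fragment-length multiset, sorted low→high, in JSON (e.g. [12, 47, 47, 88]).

Scan for sites:
  WciIII (ATCTCG, off=3): starts [20, 54, 133, 163, 178, 187] → cuts [23, 57, 136, 166, 181, 190]
  XjeIX (GACCTATT, off=0): starts [12, 27, 110, 119, 170] → cuts [12, 27, 110, 119, 170]
  JekVI (AGGACGA, off=4): starts [42, 70, 89, 97, 150, 206] → cuts [46, 74, 93, 101, 154, 210]
  OquV (CATGA, off=2): no sites

Pooled cuts: [12, 23, 27, 46, 57, 74, 93, 101, 110, 119, 136, 154, 166, 170, 181, 190, 210]

Fragment lengths:
  [0,12): 12 bp
  [12,23): 11 bp
  [23,27): 4 bp
  [27,46): 19 bp
  [46,57): 11 bp
  [57,74): 17 bp
  [74,93): 19 bp
  [93,101): 8 bp
  [101,110): 9 bp
  [110,119): 9 bp
  [119,136): 17 bp
  [136,154): 18 bp
  [154,166): 12 bp
  [166,170): 4 bp
  [170,181): 11 bp
  [181,190): 9 bp
  [190,210): 20 bp
  [210,215): 5 bp

[4,4,5,8,9,9,9,11,11,11,12,12,17,17,18,19,19,20]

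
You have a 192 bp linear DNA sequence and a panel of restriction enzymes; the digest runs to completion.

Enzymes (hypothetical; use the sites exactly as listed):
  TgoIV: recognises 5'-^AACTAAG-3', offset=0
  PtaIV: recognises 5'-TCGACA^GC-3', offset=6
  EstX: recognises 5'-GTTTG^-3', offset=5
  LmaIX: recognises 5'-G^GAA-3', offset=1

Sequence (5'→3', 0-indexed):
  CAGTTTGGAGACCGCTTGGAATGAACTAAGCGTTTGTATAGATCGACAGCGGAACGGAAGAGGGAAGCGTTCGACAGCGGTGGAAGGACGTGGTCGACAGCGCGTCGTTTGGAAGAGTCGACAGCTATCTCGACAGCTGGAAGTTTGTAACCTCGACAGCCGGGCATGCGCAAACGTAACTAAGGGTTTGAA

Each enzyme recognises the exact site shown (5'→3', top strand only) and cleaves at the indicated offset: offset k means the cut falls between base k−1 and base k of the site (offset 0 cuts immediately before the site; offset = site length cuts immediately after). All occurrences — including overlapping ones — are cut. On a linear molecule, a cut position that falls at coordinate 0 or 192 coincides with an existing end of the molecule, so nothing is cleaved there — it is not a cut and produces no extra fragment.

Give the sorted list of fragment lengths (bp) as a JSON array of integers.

[2,3,4,5,5,6,7,7,8,11,11,12,12,12,12,13,13,13,17,19]

Per-enzyme occurrences:
  TgoIV AACTAAG/0: at [23, 177] ⇒ [23, 177]
  PtaIV TCGACAGC/6: at [42, 70, 93, 117, 129, 152] ⇒ [48, 76, 99, 123, 135, 158]
  EstX GTTTG/5: at [2, 31, 106, 142, 185] ⇒ [7, 36, 111, 147, 190]
  LmaIX GGAA/1: at [17, 50, 55, 62, 81, 110, 138] ⇒ [18, 51, 56, 63, 82, 111, 139]

Pooled cuts: [7, 18, 23, 36, 48, 51, 56, 63, 76, 82, 99, 111, 123, 135, 139, 147, 158, 177, 190]

Fragments:
  [0,7): 7 bp
  [7,18): 11 bp
  [18,23): 5 bp
  [23,36): 13 bp
  [36,48): 12 bp
  [48,51): 3 bp
  [51,56): 5 bp
  [56,63): 7 bp
  [63,76): 13 bp
  [76,82): 6 bp
  [82,99): 17 bp
  [99,111): 12 bp
  [111,123): 12 bp
  [123,135): 12 bp
  [135,139): 4 bp
  [139,147): 8 bp
  [147,158): 11 bp
  [158,177): 19 bp
  [177,190): 13 bp
  [190,192): 2 bp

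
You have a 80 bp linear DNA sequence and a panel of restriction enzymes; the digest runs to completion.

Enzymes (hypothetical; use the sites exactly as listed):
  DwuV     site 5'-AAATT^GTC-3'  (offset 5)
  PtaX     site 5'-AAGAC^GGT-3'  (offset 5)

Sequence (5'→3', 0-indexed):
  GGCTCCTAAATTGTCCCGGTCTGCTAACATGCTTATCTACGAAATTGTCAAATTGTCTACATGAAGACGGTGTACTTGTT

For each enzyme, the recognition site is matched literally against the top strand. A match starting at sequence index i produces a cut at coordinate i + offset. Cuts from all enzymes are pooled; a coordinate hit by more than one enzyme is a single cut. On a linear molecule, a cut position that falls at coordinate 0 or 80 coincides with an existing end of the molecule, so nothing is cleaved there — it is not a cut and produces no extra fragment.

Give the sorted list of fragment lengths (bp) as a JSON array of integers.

[8,12,12,14,34]

Per-enzyme occurrences:
  DwuV (AAATTGTC, off=5): starts [7, 41, 49] → cuts [12, 46, 54]
  PtaX (AAGACGGT, off=5): starts [63] → cuts [68]

All cut coordinates (distinct, sorted): [12, 46, 54, 68]

Fragment lengths:
  [0,12): 12 bp
  [12,46): 34 bp
  [46,54): 8 bp
  [54,68): 14 bp
  [68,80): 12 bp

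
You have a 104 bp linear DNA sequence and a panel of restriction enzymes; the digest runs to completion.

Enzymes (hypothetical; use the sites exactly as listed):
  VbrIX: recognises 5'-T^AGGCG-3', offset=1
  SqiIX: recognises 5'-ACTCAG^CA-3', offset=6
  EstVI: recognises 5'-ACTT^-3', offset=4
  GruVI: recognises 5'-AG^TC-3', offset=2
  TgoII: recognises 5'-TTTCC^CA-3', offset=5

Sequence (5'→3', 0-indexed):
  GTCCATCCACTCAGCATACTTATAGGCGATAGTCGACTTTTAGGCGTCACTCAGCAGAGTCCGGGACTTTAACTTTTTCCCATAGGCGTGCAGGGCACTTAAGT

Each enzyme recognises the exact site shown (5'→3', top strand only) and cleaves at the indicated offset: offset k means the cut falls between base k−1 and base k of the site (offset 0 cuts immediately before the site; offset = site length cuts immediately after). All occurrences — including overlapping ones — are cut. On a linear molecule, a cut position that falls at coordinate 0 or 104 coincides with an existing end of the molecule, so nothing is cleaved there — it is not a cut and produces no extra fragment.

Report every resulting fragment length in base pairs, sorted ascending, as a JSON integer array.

[2,2,3,4,5,5,6,7,7,9,10,13,14,17]

Per-enzyme occurrences:
  VbrIX TAGGCG/1: at [22, 40, 82] ⇒ [23, 41, 83]
  SqiIX ACTCAGCA/6: at [8, 48] ⇒ [14, 54]
  EstVI ACTT/4: at [17, 35, 65, 71, 96] ⇒ [21, 39, 69, 75, 100]
  GruVI AGTC/2: at [30, 57] ⇒ [32, 59]
  TgoII TTTCCCA/5: at [75] ⇒ [80]

All cut coordinates (distinct, sorted): [14, 21, 23, 32, 39, 41, 54, 59, 69, 75, 80, 83, 100]

Fragment lengths:
  [0,14): 14 bp
  [14,21): 7 bp
  [21,23): 2 bp
  [23,32): 9 bp
  [32,39): 7 bp
  [39,41): 2 bp
  [41,54): 13 bp
  [54,59): 5 bp
  [59,69): 10 bp
  [69,75): 6 bp
  [75,80): 5 bp
  [80,83): 3 bp
  [83,100): 17 bp
  [100,104): 4 bp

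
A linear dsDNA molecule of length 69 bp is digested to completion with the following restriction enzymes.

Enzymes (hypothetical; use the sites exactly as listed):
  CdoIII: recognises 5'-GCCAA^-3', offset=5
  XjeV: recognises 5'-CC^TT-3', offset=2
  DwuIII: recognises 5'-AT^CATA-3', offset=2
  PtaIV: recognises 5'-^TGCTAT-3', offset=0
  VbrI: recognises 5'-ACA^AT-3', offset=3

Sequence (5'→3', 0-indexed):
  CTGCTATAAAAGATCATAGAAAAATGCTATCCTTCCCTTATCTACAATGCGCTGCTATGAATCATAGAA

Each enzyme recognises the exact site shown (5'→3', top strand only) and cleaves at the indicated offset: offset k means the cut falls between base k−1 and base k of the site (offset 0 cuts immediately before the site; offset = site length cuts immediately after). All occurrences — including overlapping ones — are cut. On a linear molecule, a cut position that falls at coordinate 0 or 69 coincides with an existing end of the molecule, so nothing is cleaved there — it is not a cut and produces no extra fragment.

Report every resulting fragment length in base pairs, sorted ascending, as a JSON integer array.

[1,5,6,7,8,9,10,10,13]

Per-enzyme occurrences:
  CdoIII (GCCAA, off=5): no sites
  XjeV (CCTT, off=2): starts [30, 35] → cuts [32, 37]
  DwuIII (ATCATA, off=2): starts [12, 60] → cuts [14, 62]
  PtaIV (TGCTAT, off=0): starts [1, 24, 52] → cuts [1, 24, 52]
  VbrI (ACAAT, off=3): starts [43] → cuts [46]

All cut coordinates (distinct, sorted): [1, 14, 24, 32, 37, 46, 52, 62]

Fragment lengths:
  [0,1): 1 bp
  [1,14): 13 bp
  [14,24): 10 bp
  [24,32): 8 bp
  [32,37): 5 bp
  [37,46): 9 bp
  [46,52): 6 bp
  [52,62): 10 bp
  [62,69): 7 bp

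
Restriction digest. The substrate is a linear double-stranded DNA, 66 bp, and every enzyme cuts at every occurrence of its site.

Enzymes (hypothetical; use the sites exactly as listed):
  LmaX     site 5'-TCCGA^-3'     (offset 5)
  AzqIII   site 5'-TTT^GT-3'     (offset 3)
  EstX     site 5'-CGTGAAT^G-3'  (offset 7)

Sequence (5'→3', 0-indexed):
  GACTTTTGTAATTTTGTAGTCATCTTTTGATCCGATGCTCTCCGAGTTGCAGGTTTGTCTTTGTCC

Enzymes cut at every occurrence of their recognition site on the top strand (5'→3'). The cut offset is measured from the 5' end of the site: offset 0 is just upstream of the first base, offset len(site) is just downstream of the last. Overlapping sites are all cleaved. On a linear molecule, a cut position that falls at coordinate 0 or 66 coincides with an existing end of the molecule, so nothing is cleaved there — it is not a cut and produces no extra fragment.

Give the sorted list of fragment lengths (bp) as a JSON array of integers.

[4,6,7,8,10,11,20]

Per-enzyme occurrences:
  LmaX (TCCGA, off=5): starts [30, 40] → cuts [35, 45]
  AzqIII (TTTGT, off=3): starts [4, 12, 53, 59] → cuts [7, 15, 56, 62]
  EstX (CGTGAATG, off=7): no sites

Pooled cuts: [7, 15, 35, 45, 56, 62]

Fragments:
  [0,7): 7 bp
  [7,15): 8 bp
  [15,35): 20 bp
  [35,45): 10 bp
  [45,56): 11 bp
  [56,62): 6 bp
  [62,66): 4 bp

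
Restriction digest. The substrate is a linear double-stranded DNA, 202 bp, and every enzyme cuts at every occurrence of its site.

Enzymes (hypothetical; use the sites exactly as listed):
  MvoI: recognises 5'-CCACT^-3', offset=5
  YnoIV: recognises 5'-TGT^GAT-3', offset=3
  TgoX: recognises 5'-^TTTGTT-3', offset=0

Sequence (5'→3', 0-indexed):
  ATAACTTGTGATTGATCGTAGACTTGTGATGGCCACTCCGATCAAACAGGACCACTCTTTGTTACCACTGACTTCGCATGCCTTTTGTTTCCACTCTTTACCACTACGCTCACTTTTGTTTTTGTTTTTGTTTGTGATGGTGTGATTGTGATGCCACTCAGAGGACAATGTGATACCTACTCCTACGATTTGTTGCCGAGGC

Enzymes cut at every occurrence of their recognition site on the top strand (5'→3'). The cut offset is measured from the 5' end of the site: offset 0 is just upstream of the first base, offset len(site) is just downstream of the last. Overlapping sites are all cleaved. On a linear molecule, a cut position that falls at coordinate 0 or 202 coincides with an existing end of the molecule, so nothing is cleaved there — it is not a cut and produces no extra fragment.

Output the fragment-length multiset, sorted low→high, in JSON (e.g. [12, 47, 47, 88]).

[1,6,6,6,8,9,9,9,9,10,10,12,12,13,14,14,17,18,19]

Per-enzyme occurrences:
  MvoI CCACT/5: at [32, 51, 64, 90, 100, 153] ⇒ [37, 56, 69, 95, 105, 158]
  YnoIV TGTGAT/3: at [6, 24, 132, 140, 146, 168] ⇒ [9, 27, 135, 143, 149, 171]
  TgoX TTTGTT/0: at [57, 83, 114, 120, 126, 188] ⇒ [57, 83, 114, 120, 126, 188]

Pooled cuts: [9, 27, 37, 56, 57, 69, 83, 95, 105, 114, 120, 126, 135, 143, 149, 158, 171, 188]

Fragment lengths:
  [0,9): 9 bp
  [9,27): 18 bp
  [27,37): 10 bp
  [37,56): 19 bp
  [56,57): 1 bp
  [57,69): 12 bp
  [69,83): 14 bp
  [83,95): 12 bp
  [95,105): 10 bp
  [105,114): 9 bp
  [114,120): 6 bp
  [120,126): 6 bp
  [126,135): 9 bp
  [135,143): 8 bp
  [143,149): 6 bp
  [149,158): 9 bp
  [158,171): 13 bp
  [171,188): 17 bp
  [188,202): 14 bp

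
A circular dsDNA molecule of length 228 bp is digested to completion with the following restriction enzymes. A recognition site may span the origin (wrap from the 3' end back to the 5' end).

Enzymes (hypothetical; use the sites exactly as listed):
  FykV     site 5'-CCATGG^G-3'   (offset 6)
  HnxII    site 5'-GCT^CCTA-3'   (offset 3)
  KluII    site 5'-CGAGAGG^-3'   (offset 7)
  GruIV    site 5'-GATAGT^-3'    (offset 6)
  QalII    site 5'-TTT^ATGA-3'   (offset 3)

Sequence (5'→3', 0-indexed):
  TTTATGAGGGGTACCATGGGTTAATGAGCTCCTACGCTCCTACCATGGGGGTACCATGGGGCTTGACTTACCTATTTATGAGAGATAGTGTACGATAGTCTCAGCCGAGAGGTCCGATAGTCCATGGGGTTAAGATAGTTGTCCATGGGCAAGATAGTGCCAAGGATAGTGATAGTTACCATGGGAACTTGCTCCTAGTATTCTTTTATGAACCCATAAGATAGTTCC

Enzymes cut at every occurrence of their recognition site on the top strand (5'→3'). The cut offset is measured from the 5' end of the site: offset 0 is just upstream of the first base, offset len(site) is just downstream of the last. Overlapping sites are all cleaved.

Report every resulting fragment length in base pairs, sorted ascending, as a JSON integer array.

Per-enzyme occurrences:
  FykV (CCATGGG, off=6): starts [13, 42, 53, 121, 142, 178] → cuts [19, 48, 59, 127, 148, 184]
  HnxII (GCTCCTA, off=3): starts [27, 35, 190] → cuts [30, 38, 193]
  KluII (CGAGAGG, off=7): starts [105] → cuts [112]
  GruIV (GATAGT, off=6): starts [83, 93, 115, 133, 152, 164, 170, 219] → cuts [89, 99, 121, 139, 158, 170, 176, 225]
  QalII (TTTATGA, off=3): starts [0, 74, 204] → cuts [3, 77, 207]

All cut coordinates (distinct, sorted): [3, 19, 30, 38, 48, 59, 77, 89, 99, 112, 121, 127, 139, 148, 158, 170, 176, 184, 193, 207, 225]

Fragments:
  3→19: 16 bp
  19→30: 11 bp
  30→38: 8 bp
  38→48: 10 bp
  48→59: 11 bp
  59→77: 18 bp
  77→89: 12 bp
  89→99: 10 bp
  99→112: 13 bp
  112→121: 9 bp
  121→127: 6 bp
  127→139: 12 bp
  139→148: 9 bp
  148→158: 10 bp
  158→170: 12 bp
  170→176: 6 bp
  176→184: 8 bp
  184→193: 9 bp
  193→207: 14 bp
  207→225: 18 bp
  225→3 (wrap): 228-225+3 = 6 bp

[6,6,6,8,8,9,9,9,10,10,10,11,11,12,12,12,13,14,16,18,18]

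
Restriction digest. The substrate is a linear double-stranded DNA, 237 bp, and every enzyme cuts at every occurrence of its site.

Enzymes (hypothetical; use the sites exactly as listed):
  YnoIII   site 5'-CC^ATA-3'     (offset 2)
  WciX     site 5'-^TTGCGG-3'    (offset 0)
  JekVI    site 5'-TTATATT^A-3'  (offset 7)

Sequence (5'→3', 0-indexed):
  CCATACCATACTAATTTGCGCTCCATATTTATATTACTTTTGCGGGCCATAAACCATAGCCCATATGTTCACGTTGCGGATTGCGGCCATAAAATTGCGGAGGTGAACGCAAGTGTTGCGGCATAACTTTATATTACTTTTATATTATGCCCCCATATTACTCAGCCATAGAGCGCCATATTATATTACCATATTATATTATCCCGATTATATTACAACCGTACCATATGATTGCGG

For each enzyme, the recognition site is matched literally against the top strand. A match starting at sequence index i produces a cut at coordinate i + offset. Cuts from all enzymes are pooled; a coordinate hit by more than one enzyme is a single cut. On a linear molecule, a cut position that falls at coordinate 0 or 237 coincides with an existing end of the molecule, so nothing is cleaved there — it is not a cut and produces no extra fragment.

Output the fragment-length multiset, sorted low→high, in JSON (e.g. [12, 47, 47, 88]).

Per-enzyme occurrences:
  YnoIII (CCATA, off=2): starts [0, 5, 22, 46, 53, 60, 86, 152, 165, 175, 188, 223] → cuts [2, 7, 24, 48, 55, 62, 88, 154, 167, 177, 190, 225]
  WciX (TTGCGG, off=0): starts [39, 73, 80, 94, 115, 231] → cuts [39, 73, 80, 94, 115, 231]
  JekVI (TTATATTA, off=7): starts [28, 128, 139, 180, 193, 207] → cuts [35, 135, 146, 187, 200, 214]

Pooled cuts: [2, 7, 24, 35, 39, 48, 55, 62, 73, 80, 88, 94, 115, 135, 146, 154, 167, 177, 187, 190, 200, 214, 225, 231]

Fragments:
  [0,2): 2 bp
  [2,7): 5 bp
  [7,24): 17 bp
  [24,35): 11 bp
  [35,39): 4 bp
  [39,48): 9 bp
  [48,55): 7 bp
  [55,62): 7 bp
  [62,73): 11 bp
  [73,80): 7 bp
  [80,88): 8 bp
  [88,94): 6 bp
  [94,115): 21 bp
  [115,135): 20 bp
  [135,146): 11 bp
  [146,154): 8 bp
  [154,167): 13 bp
  [167,177): 10 bp
  [177,187): 10 bp
  [187,190): 3 bp
  [190,200): 10 bp
  [200,214): 14 bp
  [214,225): 11 bp
  [225,231): 6 bp
  [231,237): 6 bp

[2,3,4,5,6,6,6,7,7,7,8,8,9,10,10,10,11,11,11,11,13,14,17,20,21]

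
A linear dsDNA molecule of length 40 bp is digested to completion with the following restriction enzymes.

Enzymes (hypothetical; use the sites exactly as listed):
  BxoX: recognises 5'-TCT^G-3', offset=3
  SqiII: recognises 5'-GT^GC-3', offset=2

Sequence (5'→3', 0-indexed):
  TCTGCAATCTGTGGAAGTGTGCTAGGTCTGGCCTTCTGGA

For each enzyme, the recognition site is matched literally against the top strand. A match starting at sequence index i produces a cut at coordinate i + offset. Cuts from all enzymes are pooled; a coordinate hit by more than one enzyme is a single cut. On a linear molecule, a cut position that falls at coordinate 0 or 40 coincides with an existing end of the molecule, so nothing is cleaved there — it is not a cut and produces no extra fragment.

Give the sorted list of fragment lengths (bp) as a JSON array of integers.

[3,3,7,8,9,10]

Site scan:
  BxoX (TCTG, off=3): starts [0, 7, 26, 34] → cuts [3, 10, 29, 37]
  SqiII (GTGC, off=2): starts [18] → cuts [20]

All cut coordinates (distinct, sorted): [3, 10, 20, 29, 37]

Fragments:
  [0,3): 3 bp
  [3,10): 7 bp
  [10,20): 10 bp
  [20,29): 9 bp
  [29,37): 8 bp
  [37,40): 3 bp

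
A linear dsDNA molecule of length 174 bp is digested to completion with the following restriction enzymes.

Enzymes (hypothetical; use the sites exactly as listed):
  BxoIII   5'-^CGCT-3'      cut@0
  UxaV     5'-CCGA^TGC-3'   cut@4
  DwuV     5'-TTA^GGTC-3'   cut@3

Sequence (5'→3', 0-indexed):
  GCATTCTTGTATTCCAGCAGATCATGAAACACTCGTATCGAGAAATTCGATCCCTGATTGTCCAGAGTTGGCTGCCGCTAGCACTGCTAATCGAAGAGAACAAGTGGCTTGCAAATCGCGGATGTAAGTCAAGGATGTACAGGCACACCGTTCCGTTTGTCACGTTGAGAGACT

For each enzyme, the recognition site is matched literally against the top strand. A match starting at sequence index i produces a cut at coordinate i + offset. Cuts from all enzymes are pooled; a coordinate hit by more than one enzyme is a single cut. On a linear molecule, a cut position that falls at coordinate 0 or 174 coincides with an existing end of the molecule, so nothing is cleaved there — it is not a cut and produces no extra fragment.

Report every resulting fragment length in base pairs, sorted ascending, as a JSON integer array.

Site scan:
  BxoIII CGCT/0: at [75] ⇒ [75]
  UxaV (CCGATGC, off=4): no sites
  DwuV (TTAGGTC, off=3): no sites

Pooled cuts: [75]

Fragment lengths:
  [0,75): 75 bp
  [75,174): 99 bp

[75,99]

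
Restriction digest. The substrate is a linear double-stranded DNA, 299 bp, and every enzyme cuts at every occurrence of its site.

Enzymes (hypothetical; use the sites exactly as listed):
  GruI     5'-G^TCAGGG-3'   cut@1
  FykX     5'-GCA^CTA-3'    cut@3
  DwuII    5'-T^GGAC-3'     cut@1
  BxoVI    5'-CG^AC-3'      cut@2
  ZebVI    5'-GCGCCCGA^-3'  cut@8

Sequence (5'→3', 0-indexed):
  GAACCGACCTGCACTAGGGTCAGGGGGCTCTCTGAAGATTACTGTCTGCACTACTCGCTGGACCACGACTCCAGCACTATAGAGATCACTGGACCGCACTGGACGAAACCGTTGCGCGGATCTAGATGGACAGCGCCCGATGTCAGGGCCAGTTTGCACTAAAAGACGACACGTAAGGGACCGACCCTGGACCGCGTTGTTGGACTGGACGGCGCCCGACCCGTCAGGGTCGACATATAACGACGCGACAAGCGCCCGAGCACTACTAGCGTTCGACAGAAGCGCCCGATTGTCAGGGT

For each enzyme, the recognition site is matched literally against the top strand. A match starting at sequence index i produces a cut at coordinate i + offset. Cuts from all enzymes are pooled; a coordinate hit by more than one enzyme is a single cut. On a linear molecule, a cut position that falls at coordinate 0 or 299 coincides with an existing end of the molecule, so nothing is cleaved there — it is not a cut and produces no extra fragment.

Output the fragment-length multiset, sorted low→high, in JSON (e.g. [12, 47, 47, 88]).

[1,2,3,3,4,5,5,5,6,6,7,7,8,9,9,9,10,10,10,12,12,13,13,13,14,14,15,16,27,31]

Per-enzyme occurrences:
  GruI (GTCAGGG, off=1): starts [18, 141, 222, 291] → cuts [19, 142, 223, 292]
  FykX (GCACTA, off=3): starts [10, 47, 73, 155, 259] → cuts [13, 50, 76, 158, 262]
  DwuII (TGGAC, off=1): starts [58, 89, 99, 126, 187, 200, 205] → cuts [59, 90, 100, 127, 188, 201, 206]
  BxoVI (CGAC, off=2): starts [4, 65, 166, 181, 216, 230, 240, 245, 273] → cuts [6, 67, 168, 183, 218, 232, 242, 247, 275]
  ZebVI (GCGCCCGA, off=8): starts [132, 211, 251, 281] → cuts [140, 219, 259, 289]

Pooled cuts: [6, 13, 19, 50, 59, 67, 76, 90, 100, 127, 140, 142, 158, 168, 183, 188, 201, 206, 218, 219, 223, 232, 242, 247, 259, 262, 275, 289, 292]

Fragment lengths:
  [0,6): 6 bp
  [6,13): 7 bp
  [13,19): 6 bp
  [19,50): 31 bp
  [50,59): 9 bp
  [59,67): 8 bp
  [67,76): 9 bp
  [76,90): 14 bp
  [90,100): 10 bp
  [100,127): 27 bp
  [127,140): 13 bp
  [140,142): 2 bp
  [142,158): 16 bp
  [158,168): 10 bp
  [168,183): 15 bp
  [183,188): 5 bp
  [188,201): 13 bp
  [201,206): 5 bp
  [206,218): 12 bp
  [218,219): 1 bp
  [219,223): 4 bp
  [223,232): 9 bp
  [232,242): 10 bp
  [242,247): 5 bp
  [247,259): 12 bp
  [259,262): 3 bp
  [262,275): 13 bp
  [275,289): 14 bp
  [289,292): 3 bp
  [292,299): 7 bp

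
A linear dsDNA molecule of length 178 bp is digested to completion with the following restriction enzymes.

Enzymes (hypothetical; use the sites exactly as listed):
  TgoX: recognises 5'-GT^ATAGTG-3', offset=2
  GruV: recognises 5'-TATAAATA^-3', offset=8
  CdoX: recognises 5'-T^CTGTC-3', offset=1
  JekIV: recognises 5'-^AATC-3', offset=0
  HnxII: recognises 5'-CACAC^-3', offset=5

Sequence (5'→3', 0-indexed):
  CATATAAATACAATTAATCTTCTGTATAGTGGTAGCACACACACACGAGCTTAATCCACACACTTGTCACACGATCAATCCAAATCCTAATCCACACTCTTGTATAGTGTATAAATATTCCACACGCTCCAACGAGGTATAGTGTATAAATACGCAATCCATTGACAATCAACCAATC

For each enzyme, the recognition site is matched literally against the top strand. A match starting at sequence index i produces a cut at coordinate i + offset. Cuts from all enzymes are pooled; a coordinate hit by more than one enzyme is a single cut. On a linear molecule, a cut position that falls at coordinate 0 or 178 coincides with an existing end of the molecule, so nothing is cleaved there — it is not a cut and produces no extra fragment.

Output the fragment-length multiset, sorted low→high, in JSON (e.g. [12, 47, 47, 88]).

Scan for sites:
  TgoX (GTATAGTG, off=2): starts [23, 101, 136] → cuts [25, 103, 138]
  GruV (TATAAATA, off=8): starts [2, 109, 144] → cuts [10, 117, 152]
  CdoX (TCTGTC, off=1): no sites
  JekIV (AATC, off=0): starts [15, 52, 76, 82, 88, 155, 166, 174] → cuts [15, 52, 76, 82, 88, 155, 166, 174]
  HnxII (CACAC, off=5): starts [35, 37, 39, 41, 56, 58, 67, 92, 120] → cuts [40, 42, 44, 46, 61, 63, 72, 97, 125]

All cut coordinates (distinct, sorted): [10, 15, 25, 40, 42, 44, 46, 52, 61, 63, 72, 76, 82, 88, 97, 103, 117, 125, 138, 152, 155, 166, 174]

Fragment lengths:
  [0,10): 10 bp
  [10,15): 5 bp
  [15,25): 10 bp
  [25,40): 15 bp
  [40,42): 2 bp
  [42,44): 2 bp
  [44,46): 2 bp
  [46,52): 6 bp
  [52,61): 9 bp
  [61,63): 2 bp
  [63,72): 9 bp
  [72,76): 4 bp
  [76,82): 6 bp
  [82,88): 6 bp
  [88,97): 9 bp
  [97,103): 6 bp
  [103,117): 14 bp
  [117,125): 8 bp
  [125,138): 13 bp
  [138,152): 14 bp
  [152,155): 3 bp
  [155,166): 11 bp
  [166,174): 8 bp
  [174,178): 4 bp

[2,2,2,2,3,4,4,5,6,6,6,6,8,8,9,9,9,10,10,11,13,14,14,15]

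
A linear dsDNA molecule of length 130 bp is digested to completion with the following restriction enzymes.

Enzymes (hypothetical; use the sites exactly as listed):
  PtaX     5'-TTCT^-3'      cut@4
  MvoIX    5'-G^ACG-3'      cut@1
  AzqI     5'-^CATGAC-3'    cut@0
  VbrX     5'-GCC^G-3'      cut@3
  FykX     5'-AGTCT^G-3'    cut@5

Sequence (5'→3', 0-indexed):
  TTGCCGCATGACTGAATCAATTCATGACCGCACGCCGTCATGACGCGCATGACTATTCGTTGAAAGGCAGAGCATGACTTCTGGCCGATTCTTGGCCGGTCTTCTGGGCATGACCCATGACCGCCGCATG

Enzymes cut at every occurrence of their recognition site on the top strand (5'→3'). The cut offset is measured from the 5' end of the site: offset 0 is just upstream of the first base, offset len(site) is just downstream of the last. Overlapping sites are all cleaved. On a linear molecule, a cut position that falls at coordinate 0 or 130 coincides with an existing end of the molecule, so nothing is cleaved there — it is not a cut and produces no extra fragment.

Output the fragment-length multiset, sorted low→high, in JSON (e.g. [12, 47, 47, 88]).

Per-enzyme occurrences:
  PtaX (TTCT, off=4): starts [78, 88, 101] → cuts [82, 92, 105]
  MvoIX (GACG, off=1): starts [41] → cuts [42]
  AzqI (CATGAC, off=0): starts [6, 22, 38, 47, 72, 108, 115] → cuts [6, 22, 38, 47, 72, 108, 115]
  VbrX (GCCG, off=3): starts [2, 33, 83, 94, 122] → cuts [5, 36, 86, 97, 125]
  FykX (AGTCTG, off=5): no sites

All cut coordinates (distinct, sorted): [5, 6, 22, 36, 38, 42, 47, 72, 82, 86, 92, 97, 105, 108, 115, 125]

Fragments:
  [0,5): 5 bp
  [5,6): 1 bp
  [6,22): 16 bp
  [22,36): 14 bp
  [36,38): 2 bp
  [38,42): 4 bp
  [42,47): 5 bp
  [47,72): 25 bp
  [72,82): 10 bp
  [82,86): 4 bp
  [86,92): 6 bp
  [92,97): 5 bp
  [97,105): 8 bp
  [105,108): 3 bp
  [108,115): 7 bp
  [115,125): 10 bp
  [125,130): 5 bp

[1,2,3,4,4,5,5,5,5,6,7,8,10,10,14,16,25]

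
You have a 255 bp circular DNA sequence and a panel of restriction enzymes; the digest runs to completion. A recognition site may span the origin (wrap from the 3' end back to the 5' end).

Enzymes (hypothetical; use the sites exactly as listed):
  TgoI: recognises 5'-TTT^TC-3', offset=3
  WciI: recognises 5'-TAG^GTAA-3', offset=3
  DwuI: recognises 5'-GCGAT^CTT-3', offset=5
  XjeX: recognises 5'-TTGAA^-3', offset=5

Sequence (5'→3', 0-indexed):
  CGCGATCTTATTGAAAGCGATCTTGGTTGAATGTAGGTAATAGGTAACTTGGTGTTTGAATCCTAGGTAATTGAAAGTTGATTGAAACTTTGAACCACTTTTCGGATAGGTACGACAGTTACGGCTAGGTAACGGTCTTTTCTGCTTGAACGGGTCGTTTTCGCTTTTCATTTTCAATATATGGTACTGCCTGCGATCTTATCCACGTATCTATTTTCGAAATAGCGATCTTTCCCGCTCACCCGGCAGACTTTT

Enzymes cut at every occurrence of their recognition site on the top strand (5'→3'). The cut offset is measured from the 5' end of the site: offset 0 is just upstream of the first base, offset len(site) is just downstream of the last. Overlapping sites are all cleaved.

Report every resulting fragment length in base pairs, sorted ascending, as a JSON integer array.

Per-enzyme occurrences:
  TgoI (TTTTC, off=3): starts [98, 137, 157, 164, 170, 213, 251] → cuts [101, 140, 160, 167, 173, 216, 254]
  WciI (TAGGTAA, off=3): starts [33, 40, 63, 125] → cuts [36, 43, 66, 128]
  DwuI (GCGATCTT, off=5): starts [1, 16, 192, 224] → cuts [6, 21, 197, 229]
  XjeX (TTGAA, off=5): starts [10, 26, 55, 70, 81, 89, 145] → cuts [15, 31, 60, 75, 86, 94, 150]

Pooled cuts: [6, 15, 21, 31, 36, 43, 60, 66, 75, 86, 94, 101, 128, 140, 150, 160, 167, 173, 197, 216, 229, 254]

Fragments:
  6→15: 9 bp
  15→21: 6 bp
  21→31: 10 bp
  31→36: 5 bp
  36→43: 7 bp
  43→60: 17 bp
  60→66: 6 bp
  66→75: 9 bp
  75→86: 11 bp
  86→94: 8 bp
  94→101: 7 bp
  101→128: 27 bp
  128→140: 12 bp
  140→150: 10 bp
  150→160: 10 bp
  160→167: 7 bp
  167→173: 6 bp
  173→197: 24 bp
  197→216: 19 bp
  216→229: 13 bp
  229→254: 25 bp
  254→6 (wrap): 255-254+6 = 7 bp

[5,6,6,6,7,7,7,7,8,9,9,10,10,10,11,12,13,17,19,24,25,27]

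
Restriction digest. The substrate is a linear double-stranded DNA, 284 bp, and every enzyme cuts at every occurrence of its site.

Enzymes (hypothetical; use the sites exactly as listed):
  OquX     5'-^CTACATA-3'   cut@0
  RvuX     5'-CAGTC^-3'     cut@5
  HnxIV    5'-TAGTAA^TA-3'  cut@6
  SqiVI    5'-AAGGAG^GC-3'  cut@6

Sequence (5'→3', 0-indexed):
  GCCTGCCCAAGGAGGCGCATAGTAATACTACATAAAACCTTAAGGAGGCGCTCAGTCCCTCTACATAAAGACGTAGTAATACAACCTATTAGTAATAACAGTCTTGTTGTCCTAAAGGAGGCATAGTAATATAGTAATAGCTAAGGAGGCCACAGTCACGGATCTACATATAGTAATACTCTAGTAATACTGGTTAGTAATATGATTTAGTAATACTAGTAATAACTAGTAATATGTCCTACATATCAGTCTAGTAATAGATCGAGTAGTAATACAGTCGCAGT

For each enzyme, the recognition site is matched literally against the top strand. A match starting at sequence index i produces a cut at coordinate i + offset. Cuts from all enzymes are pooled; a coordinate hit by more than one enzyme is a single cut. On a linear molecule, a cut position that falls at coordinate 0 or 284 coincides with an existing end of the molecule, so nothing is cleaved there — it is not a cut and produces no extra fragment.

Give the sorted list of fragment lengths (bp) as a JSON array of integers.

Site scan:
  OquX (CTACATA, off=0): starts [27, 60, 163, 238] → cuts [27, 60, 163, 238]
  RvuX (CAGTC, off=5): starts [52, 98, 152, 246, 274] → cuts [57, 103, 157, 251, 279]
  HnxIV (TAGTAATA, off=6): starts [19, 73, 89, 123, 131, 170, 181, 194, 207, 216, 226, 251, 266] → cuts [25, 79, 95, 129, 137, 176, 187, 200, 213, 222, 232, 257, 272]
  SqiVI (AAGGAGGC, off=6): starts [8, 41, 114, 142] → cuts [14, 47, 120, 148]

All cut coordinates (distinct, sorted): [14, 25, 27, 47, 57, 60, 79, 95, 103, 120, 129, 137, 148, 157, 163, 176, 187, 200, 213, 222, 232, 238, 251, 257, 272, 279]

Fragment lengths:
  [0,14): 14 bp
  [14,25): 11 bp
  [25,27): 2 bp
  [27,47): 20 bp
  [47,57): 10 bp
  [57,60): 3 bp
  [60,79): 19 bp
  [79,95): 16 bp
  [95,103): 8 bp
  [103,120): 17 bp
  [120,129): 9 bp
  [129,137): 8 bp
  [137,148): 11 bp
  [148,157): 9 bp
  [157,163): 6 bp
  [163,176): 13 bp
  [176,187): 11 bp
  [187,200): 13 bp
  [200,213): 13 bp
  [213,222): 9 bp
  [222,232): 10 bp
  [232,238): 6 bp
  [238,251): 13 bp
  [251,257): 6 bp
  [257,272): 15 bp
  [272,279): 7 bp
  [279,284): 5 bp

[2,3,5,6,6,6,7,8,8,9,9,9,10,10,11,11,11,13,13,13,13,14,15,16,17,19,20]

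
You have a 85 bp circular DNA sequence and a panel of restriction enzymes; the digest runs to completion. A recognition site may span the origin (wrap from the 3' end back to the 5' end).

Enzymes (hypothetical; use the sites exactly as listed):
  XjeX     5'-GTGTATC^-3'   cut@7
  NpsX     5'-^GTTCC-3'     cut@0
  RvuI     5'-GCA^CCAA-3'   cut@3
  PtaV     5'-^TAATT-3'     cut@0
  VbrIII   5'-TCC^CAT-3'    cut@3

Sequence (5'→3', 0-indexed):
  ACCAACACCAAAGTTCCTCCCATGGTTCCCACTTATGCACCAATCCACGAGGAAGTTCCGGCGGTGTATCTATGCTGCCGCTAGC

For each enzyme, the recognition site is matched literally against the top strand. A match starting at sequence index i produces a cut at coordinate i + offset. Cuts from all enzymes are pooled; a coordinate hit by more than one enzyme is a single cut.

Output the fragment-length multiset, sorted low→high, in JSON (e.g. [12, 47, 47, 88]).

[4,8,11,15,15,16,16]

Scan for sites:
  XjeX GTGTATC/7: at [63] ⇒ [70]
  NpsX GTTCC/0: at [12, 24, 54] ⇒ [12, 24, 54]
  RvuI GCACCAA/3: at [36, 83] ⇒ [1, 39]
  PtaV (TAATT, off=0): no sites
  VbrIII TCCCAT/3: at [17] ⇒ [20]

Pooled cuts: [1, 12, 20, 24, 39, 54, 70]

Fragment lengths:
  1→12: 11 bp
  12→20: 8 bp
  20→24: 4 bp
  24→39: 15 bp
  39→54: 15 bp
  54→70: 16 bp
  70→1 (wrap): 85-70+1 = 16 bp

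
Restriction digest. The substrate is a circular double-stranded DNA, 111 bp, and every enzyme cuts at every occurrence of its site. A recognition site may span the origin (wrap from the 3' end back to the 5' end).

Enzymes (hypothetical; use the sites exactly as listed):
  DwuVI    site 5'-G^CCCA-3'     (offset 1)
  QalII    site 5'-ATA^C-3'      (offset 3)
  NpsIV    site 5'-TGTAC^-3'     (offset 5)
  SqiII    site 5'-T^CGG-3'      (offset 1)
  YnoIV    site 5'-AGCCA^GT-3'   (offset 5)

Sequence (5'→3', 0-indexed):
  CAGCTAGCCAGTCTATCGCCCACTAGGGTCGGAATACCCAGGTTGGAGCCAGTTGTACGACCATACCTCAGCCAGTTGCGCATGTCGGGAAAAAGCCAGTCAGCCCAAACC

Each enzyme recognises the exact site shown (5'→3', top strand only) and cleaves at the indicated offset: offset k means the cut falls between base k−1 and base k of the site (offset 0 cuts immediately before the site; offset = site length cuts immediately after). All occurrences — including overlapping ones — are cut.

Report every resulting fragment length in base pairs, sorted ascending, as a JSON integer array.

Scan for sites:
  DwuVI GCCCA/1: at [17, 102] ⇒ [18, 103]
  QalII ATAC/3: at [33, 62] ⇒ [36, 65]
  NpsIV TGTAC/5: at [53] ⇒ [58]
  SqiII TCGG/1: at [28, 84] ⇒ [29, 85]
  YnoIV AGCCAGT/5: at [5, 46, 69, 93] ⇒ [10, 51, 74, 98]

All cut coordinates (distinct, sorted): [10, 18, 29, 36, 51, 58, 65, 74, 85, 98, 103]

Fragment lengths:
  10→18: 8 bp
  18→29: 11 bp
  29→36: 7 bp
  36→51: 15 bp
  51→58: 7 bp
  58→65: 7 bp
  65→74: 9 bp
  74→85: 11 bp
  85→98: 13 bp
  98→103: 5 bp
  103→10 (wrap): 111-103+10 = 18 bp

[5,7,7,7,8,9,11,11,13,15,18]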